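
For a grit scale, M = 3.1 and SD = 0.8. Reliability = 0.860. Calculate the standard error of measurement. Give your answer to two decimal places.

SEM = SD · √(1 − ρ) = 0.8 × √0.140 = 0.8 × 0.3742 = 0.299

0.30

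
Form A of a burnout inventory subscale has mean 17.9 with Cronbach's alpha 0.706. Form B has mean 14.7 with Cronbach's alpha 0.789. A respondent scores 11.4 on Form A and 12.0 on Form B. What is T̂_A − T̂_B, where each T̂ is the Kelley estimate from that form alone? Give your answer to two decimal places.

0.74

T̂_A = 0.706(11.4) + 0.294(17.9) = 13.3110
T̂_B = 0.789(12.0) + 0.211(14.7) = 12.5697
T̂_A − T̂_B = 0.7413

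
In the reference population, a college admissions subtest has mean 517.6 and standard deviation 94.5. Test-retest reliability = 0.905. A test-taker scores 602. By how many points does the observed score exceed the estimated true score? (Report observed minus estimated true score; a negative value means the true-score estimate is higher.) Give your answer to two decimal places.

Regress the observed score toward the mean by the unreliability: T̂ = 0.905·602 + 0.095·517.6 = 544.810 + 49.1720 = 593.9820.
X − T̂ = 602 − 593.982 = 8.018 → 8.02

8.02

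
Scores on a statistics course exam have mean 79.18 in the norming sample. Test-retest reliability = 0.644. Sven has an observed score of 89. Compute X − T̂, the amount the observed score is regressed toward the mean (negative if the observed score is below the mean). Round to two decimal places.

Kelley's formula gives T̂ = 0.644·89 + 0.356·79.18 = 57.316 + 28.18808 = 85.5041.
X − T̂ = 89 − 85.504 = 3.496 → 3.50

3.50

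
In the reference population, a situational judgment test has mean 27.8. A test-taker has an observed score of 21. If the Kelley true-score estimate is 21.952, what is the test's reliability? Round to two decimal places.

0.86

T̂ = ρX + (1 − ρ)μ  ⇒  T̂ − μ = ρ(X − μ)
ρ = (T̂ − μ)/(X − μ) = (21.952 − 27.8) / (21 − 27.8) = -5.848 / -6.8 = 0.8600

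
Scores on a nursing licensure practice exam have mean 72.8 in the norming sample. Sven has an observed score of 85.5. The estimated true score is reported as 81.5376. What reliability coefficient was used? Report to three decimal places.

0.688

T̂ = ρX + (1 − ρ)μ  ⇒  T̂ − μ = ρ(X − μ)
ρ = (T̂ − μ)/(X − μ) = (81.5376 − 72.8) / (85.5 − 72.8) = 8.7376 / 12.7 = 0.68800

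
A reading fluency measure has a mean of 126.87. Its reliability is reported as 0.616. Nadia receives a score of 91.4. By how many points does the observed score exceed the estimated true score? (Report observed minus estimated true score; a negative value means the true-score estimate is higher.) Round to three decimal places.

-13.620

T̂ = ρX + (1 − ρ)μ
  = 0.616 × 91.4 + 0.384 × 126.87
  = 56.3024 + 48.71808
  = 105.02048
  ≈ 105.0205
X − T̂ = 91.4 − 105.0205 = -13.6205 → -13.620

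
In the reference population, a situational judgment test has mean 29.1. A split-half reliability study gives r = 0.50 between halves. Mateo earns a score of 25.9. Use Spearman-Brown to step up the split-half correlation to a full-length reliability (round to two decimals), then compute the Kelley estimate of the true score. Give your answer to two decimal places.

26.96

Spearman-Brown: ρ = 2r/(1 + r) = 2(0.50)/(1 + 0.50) = 1.000/1.50 = 0.6667 → 0.67
Kelley's formula gives T̂ = 0.67·25.9 + 0.33·29.1 = 17.353 + 9.603 = 26.956.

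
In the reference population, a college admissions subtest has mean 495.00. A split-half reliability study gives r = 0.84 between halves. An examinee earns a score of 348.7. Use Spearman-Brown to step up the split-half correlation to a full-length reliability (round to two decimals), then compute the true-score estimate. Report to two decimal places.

Spearman-Brown: ρ = 2r/(1 + r) = 2(0.84)/(1 + 0.84) = 1.680/1.84 = 0.9130 → 0.91
T̂ = 0.91(348.7) + 0.09(495.00) = 317.317 + 44.5500 = 361.867 → 361.87

361.87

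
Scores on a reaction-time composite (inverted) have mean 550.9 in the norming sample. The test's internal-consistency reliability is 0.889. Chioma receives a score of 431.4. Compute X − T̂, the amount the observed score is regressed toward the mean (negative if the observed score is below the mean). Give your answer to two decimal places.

T̂ = ρX + (1 − ρ)μ
  = 0.889 × 431.4 + 0.111 × 550.9
  = 383.5146 + 61.1499
  = 444.6645
  ≈ 444.664
X − T̂ = 431.4 − 444.664 = -13.264 → -13.26

-13.26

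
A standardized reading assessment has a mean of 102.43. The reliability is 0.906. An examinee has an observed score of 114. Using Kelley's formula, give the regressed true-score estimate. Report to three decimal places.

Weight the observed score by reliability and the mean by (1 − reliability): T̂ = 0.906·114 + 0.094·102.43 = 103.284 + 9.62842 = 112.9124.

112.912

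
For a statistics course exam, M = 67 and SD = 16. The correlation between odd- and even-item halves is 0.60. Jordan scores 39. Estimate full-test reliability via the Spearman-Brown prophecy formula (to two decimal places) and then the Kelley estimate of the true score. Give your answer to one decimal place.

Spearman-Brown: ρ = 2r/(1 + r) = 2(0.60)/(1 + 0.60) = 1.200/1.60 = 0.7500 → 0.75
T̂ = 0.75(39) + 0.25(67) = 29.25 + 16.75 = 46.00 → 46.0

46.0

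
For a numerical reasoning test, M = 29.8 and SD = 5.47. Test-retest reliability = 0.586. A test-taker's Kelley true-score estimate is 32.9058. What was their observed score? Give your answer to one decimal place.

35.1

T̂ = ρX + (1 − ρ)μ  ⇒  X = (T̂ − (1 − ρ)μ) / ρ
X = (32.9058 − 0.414 × 29.8) / 0.586 = (32.9058 − 12.3372) / 0.586 = 20.5686 / 0.586 = 35.100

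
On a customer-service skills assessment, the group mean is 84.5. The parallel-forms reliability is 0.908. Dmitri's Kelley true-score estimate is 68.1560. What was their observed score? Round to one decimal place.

T̂ = ρX + (1 − ρ)μ  ⇒  X = (T̂ − (1 − ρ)μ) / ρ
X = (68.1560 − 0.092 × 84.5) / 0.908 = (68.1560 − 7.7740) / 0.908 = 60.3820 / 0.908 = 66.500

66.5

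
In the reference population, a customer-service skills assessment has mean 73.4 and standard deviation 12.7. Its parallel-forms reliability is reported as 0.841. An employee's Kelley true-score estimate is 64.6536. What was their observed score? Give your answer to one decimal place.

63.0

T̂ = ρX + (1 − ρ)μ  ⇒  X = (T̂ − (1 − ρ)μ) / ρ
X = (64.6536 − 0.159 × 73.4) / 0.841 = (64.6536 − 11.6706) / 0.841 = 52.9830 / 0.841 = 63.000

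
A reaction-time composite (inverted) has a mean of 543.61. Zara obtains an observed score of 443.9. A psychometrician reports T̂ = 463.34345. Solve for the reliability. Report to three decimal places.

T̂ = ρX + (1 − ρ)μ  ⇒  T̂ − μ = ρ(X − μ)
ρ = (T̂ − μ)/(X − μ) = (463.34345 − 543.61) / (443.9 − 543.61) = -80.26655 / -99.71 = 0.80500

0.805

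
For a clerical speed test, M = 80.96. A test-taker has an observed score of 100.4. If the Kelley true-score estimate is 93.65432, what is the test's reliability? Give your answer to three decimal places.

0.653

T̂ = ρX + (1 − ρ)μ  ⇒  T̂ − μ = ρ(X − μ)
ρ = (T̂ − μ)/(X − μ) = (93.65432 − 80.96) / (100.4 − 80.96) = 12.69432 / 19.44 = 0.65300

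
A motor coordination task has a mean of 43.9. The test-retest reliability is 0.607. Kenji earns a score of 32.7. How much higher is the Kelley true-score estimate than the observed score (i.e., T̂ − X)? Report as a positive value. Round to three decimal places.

T̂ = ρX + (1 − ρ)μ
  = 0.607 × 32.7 + 0.393 × 43.9
  = 19.8489 + 17.2527
  = 37.10160
  ≈ 37.1016
T̂ − X = 37.1016 − 32.7 = 4.4016 → 4.402

4.402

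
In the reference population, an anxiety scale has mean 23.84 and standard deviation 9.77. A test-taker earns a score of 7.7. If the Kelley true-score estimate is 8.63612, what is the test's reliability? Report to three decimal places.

0.942

T̂ = ρX + (1 − ρ)μ  ⇒  T̂ − μ = ρ(X − μ)
ρ = (T̂ − μ)/(X − μ) = (8.63612 − 23.84) / (7.7 − 23.84) = -15.20388 / -16.14 = 0.94200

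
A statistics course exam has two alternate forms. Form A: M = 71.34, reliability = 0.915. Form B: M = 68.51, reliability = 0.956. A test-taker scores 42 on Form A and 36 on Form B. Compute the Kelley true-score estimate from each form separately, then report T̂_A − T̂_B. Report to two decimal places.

T̂_A = 0.915(42) + 0.085(71.34) = 44.4939
T̂_B = 0.956(36) + 0.044(68.51) = 37.4304
T̂_A − T̂_B = 7.0635

7.06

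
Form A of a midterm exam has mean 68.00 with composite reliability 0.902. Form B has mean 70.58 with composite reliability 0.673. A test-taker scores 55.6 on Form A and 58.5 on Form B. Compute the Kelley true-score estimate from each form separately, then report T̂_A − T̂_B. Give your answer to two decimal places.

-5.63

T̂_A = 0.902(55.6) + 0.098(68.00) = 56.8152
T̂_B = 0.673(58.5) + 0.327(70.58) = 62.4502
T̂_A − T̂_B = -5.6350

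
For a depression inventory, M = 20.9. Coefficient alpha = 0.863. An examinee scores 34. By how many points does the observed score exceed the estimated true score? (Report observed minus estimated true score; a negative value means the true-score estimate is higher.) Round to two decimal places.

1.79

T̂ = 0.863(34) + 0.137(20.9) = 29.342 + 2.8633 = 32.2053 → 32.205
X − T̂ = 34 − 32.205 = 1.795 → 1.79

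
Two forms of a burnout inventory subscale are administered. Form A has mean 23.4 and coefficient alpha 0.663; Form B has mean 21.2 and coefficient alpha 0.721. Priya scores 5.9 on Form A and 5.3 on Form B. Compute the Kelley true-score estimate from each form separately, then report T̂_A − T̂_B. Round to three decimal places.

T̂_A = 0.663(5.9) + 0.337(23.4) = 11.79750
T̂_B = 0.721(5.3) + 0.279(21.2) = 9.73610
T̂_A − T̂_B = 2.06140

2.061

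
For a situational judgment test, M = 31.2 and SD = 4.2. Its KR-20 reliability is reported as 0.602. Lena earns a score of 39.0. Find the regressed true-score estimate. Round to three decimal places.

T̂ = 0.602(39.0) + 0.398(31.2) = 23.4780 + 12.4176 = 35.8956 → 35.896

35.896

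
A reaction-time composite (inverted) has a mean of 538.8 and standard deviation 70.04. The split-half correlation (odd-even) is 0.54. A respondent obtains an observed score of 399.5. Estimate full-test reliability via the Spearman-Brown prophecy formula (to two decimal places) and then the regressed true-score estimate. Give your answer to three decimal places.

Spearman-Brown: ρ = 2r/(1 + r) = 2(0.54)/(1 + 0.54) = 1.080/1.54 = 0.7013 → 0.70
Regress the observed score toward the mean by the unreliability: T̂ = 0.70·399.5 + 0.30·538.8 = 279.650 + 161.640 = 441.2900.

441.290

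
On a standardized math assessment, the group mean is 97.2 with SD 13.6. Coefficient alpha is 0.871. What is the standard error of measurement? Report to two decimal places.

SEM = SD · √(1 − ρ) = 13.6 × √0.129 = 13.6 × 0.3592 = 4.885

4.88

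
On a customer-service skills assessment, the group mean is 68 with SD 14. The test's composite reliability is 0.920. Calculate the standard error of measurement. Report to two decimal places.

3.96

SEM = SD · √(1 − ρ) = 14 × √0.080 = 14 × 0.2828 = 3.960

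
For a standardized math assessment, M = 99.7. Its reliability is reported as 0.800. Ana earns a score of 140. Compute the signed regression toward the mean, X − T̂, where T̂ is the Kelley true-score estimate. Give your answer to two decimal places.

T̂ = 0.800(140) + 0.200(99.7) = 112.000 + 19.9400 = 131.9400 → 131.940
X − T̂ = 140 − 131.940 = 8.060 → 8.06

8.06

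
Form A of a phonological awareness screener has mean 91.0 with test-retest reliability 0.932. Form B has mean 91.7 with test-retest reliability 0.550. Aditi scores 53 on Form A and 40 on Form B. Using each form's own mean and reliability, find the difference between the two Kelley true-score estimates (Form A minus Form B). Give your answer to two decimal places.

T̂_A = 0.932(53) + 0.068(91.0) = 55.5840
T̂_B = 0.550(40) + 0.450(91.7) = 63.2650
T̂_A − T̂_B = -7.6810

-7.68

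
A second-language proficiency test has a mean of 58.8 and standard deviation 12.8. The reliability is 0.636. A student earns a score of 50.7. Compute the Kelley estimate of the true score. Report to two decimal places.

53.65

Regress the observed score toward the mean by the unreliability: T̂ = 0.636·50.7 + 0.364·58.8 = 32.2452 + 21.4032 = 53.648.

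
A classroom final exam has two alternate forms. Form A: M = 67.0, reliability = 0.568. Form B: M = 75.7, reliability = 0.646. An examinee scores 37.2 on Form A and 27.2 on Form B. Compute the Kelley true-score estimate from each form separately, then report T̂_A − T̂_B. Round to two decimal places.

T̂_A = 0.568(37.2) + 0.432(67.0) = 50.0736
T̂_B = 0.646(27.2) + 0.354(75.7) = 44.3690
T̂_A − T̂_B = 5.7046

5.70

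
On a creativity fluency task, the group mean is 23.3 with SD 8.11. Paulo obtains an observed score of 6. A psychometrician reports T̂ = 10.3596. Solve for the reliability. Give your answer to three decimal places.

T̂ = ρX + (1 − ρ)μ  ⇒  T̂ − μ = ρ(X − μ)
ρ = (T̂ − μ)/(X − μ) = (10.3596 − 23.3) / (6 − 23.3) = -12.9404 / -17.3 = 0.74800

0.748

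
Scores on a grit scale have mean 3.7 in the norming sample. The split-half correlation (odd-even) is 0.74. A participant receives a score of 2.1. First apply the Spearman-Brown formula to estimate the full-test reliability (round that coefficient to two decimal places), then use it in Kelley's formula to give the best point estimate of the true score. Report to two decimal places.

2.34

Spearman-Brown: ρ = 2r/(1 + r) = 2(0.74)/(1 + 0.74) = 1.480/1.74 = 0.8506 → 0.85
T̂ = ρX + (1 − ρ)μ
  = 0.85 × 2.1 + 0.15 × 3.7
  = 1.785 + 0.555
  = 2.340
  ≈ 2.34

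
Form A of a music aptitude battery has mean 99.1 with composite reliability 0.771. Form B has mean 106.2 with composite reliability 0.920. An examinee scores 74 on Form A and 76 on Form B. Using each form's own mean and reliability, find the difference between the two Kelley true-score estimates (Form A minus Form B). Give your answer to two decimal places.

1.33

T̂_A = 0.771(74) + 0.229(99.1) = 79.7479
T̂_B = 0.920(76) + 0.080(106.2) = 78.4160
T̂_A − T̂_B = 1.3319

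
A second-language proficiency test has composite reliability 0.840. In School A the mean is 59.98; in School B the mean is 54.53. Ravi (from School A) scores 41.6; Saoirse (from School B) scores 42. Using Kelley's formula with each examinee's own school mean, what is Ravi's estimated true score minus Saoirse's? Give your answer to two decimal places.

T̂_Ravi = 0.840(41.6) + 0.160(59.98) = 44.5408
T̂_Saoirse = 0.840(42) + 0.160(54.53) = 44.0048
Difference = 44.5408 − 44.0048 = 0.5360

0.54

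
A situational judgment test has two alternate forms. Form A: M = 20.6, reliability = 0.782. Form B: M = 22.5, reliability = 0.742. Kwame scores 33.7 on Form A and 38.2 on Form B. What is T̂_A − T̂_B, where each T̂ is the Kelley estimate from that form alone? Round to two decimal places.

-3.31

T̂_A = 0.782(33.7) + 0.218(20.6) = 30.8442
T̂_B = 0.742(38.2) + 0.258(22.5) = 34.1494
T̂_A − T̂_B = -3.3052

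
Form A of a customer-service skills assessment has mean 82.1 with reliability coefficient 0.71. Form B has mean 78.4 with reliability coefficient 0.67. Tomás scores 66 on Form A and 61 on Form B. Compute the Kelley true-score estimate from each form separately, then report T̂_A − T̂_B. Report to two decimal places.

T̂_A = 0.71(66) + 0.29(82.1) = 70.6690
T̂_B = 0.67(61) + 0.33(78.4) = 66.7420
T̂_A − T̂_B = 3.9270

3.93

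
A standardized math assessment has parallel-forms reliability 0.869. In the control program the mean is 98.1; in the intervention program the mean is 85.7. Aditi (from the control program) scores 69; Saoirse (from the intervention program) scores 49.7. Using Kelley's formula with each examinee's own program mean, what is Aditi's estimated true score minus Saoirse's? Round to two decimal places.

18.40

T̂_Aditi = 0.869(69) + 0.131(98.1) = 72.8121
T̂_Saoirse = 0.869(49.7) + 0.131(85.7) = 54.4160
Difference = 72.8121 − 54.4160 = 18.3961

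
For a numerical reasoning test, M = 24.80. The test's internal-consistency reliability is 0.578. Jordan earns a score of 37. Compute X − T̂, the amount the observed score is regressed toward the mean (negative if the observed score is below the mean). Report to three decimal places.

5.148

T̂ = ρX + (1 − ρ)μ
  = 0.578 × 37 + 0.422 × 24.80
  = 21.386 + 10.46560
  = 31.85160
  ≈ 31.8516
X − T̂ = 37 − 31.8516 = 5.1484 → 5.148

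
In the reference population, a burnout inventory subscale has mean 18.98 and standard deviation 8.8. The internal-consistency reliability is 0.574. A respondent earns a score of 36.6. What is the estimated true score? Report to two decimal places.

29.09

T̂ = ρX + (1 − ρ)μ
  = 0.574 × 36.6 + 0.426 × 18.98
  = 21.0084 + 8.08548
  = 29.094
  ≈ 29.09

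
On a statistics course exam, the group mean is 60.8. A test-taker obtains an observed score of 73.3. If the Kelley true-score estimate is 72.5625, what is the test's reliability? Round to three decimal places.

0.941

T̂ = ρX + (1 − ρ)μ  ⇒  T̂ − μ = ρ(X − μ)
ρ = (T̂ − μ)/(X − μ) = (72.5625 − 60.8) / (73.3 − 60.8) = 11.7625 / 12.5 = 0.94100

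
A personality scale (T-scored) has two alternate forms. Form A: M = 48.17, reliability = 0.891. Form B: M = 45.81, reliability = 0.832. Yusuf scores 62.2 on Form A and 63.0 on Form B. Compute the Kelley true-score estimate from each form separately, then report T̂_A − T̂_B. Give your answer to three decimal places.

0.559

T̂_A = 0.891(62.2) + 0.109(48.17) = 60.67073
T̂_B = 0.832(63.0) + 0.168(45.81) = 60.11208
T̂_A − T̂_B = 0.55865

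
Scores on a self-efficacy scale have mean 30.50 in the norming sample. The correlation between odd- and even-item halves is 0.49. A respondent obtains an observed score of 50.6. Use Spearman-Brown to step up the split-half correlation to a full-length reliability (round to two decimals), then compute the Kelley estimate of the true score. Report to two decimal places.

Spearman-Brown: ρ = 2r/(1 + r) = 2(0.49)/(1 + 0.49) = 0.980/1.49 = 0.6577 → 0.66
Kelley's formula gives T̂ = 0.66·50.6 + 0.34·30.50 = 33.396 + 10.3700 = 43.766.

43.77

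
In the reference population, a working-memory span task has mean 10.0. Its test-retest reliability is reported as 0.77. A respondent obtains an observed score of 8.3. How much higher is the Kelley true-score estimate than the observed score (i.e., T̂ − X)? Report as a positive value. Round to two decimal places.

T̂ = ρX + (1 − ρ)μ
  = 0.77 × 8.3 + 0.23 × 10.0
  = 6.391 + 2.300
  = 8.6910
  ≈ 8.691
T̂ − X = 8.691 − 8.3 = 0.391 → 0.39

0.39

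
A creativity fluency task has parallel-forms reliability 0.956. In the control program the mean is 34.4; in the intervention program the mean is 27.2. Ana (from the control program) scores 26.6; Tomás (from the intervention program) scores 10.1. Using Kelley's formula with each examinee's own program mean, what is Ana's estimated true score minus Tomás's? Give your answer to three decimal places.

16.091

T̂_Ana = 0.956(26.6) + 0.044(34.4) = 26.94320
T̂_Tomás = 0.956(10.1) + 0.044(27.2) = 10.85240
Difference = 26.94320 − 10.85240 = 16.09080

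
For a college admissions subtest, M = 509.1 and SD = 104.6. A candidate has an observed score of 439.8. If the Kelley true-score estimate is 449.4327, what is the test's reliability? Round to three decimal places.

0.861

T̂ = ρX + (1 − ρ)μ  ⇒  T̂ − μ = ρ(X − μ)
ρ = (T̂ − μ)/(X − μ) = (449.4327 − 509.1) / (439.8 − 509.1) = -59.6673 / -69.3 = 0.86100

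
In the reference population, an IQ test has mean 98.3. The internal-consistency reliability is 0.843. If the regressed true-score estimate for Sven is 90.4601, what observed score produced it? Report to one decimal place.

89.0

T̂ = ρX + (1 − ρ)μ  ⇒  X = (T̂ − (1 − ρ)μ) / ρ
X = (90.4601 − 0.157 × 98.3) / 0.843 = (90.4601 − 15.4331) / 0.843 = 75.0270 / 0.843 = 89.000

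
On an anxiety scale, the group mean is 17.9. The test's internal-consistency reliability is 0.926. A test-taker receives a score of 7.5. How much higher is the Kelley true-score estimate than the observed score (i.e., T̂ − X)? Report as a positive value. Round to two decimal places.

T̂ = 0.926(7.5) + 0.074(17.9) = 6.9450 + 1.3246 = 8.2696 → 8.270
T̂ − X = 8.270 − 7.5 = 0.770 → 0.77

0.77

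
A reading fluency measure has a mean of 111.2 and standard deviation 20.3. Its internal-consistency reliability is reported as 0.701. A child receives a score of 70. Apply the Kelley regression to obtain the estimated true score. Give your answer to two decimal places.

82.32

T̂ = ρX + (1 − ρ)μ
  = 0.701 × 70 + 0.299 × 111.2
  = 49.070 + 33.2488
  = 82.319
  ≈ 82.32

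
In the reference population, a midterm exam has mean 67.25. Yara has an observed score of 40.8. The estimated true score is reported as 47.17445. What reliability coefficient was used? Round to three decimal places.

0.759

T̂ = ρX + (1 − ρ)μ  ⇒  T̂ − μ = ρ(X − μ)
ρ = (T̂ − μ)/(X − μ) = (47.17445 − 67.25) / (40.8 − 67.25) = -20.07555 / -26.45 = 0.75900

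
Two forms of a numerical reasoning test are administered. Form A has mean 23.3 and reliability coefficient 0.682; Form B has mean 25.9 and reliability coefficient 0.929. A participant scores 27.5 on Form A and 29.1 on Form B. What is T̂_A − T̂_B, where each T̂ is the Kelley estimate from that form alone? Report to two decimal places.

T̂_A = 0.682(27.5) + 0.318(23.3) = 26.1644
T̂_B = 0.929(29.1) + 0.071(25.9) = 28.8728
T̂_A − T̂_B = -2.7084

-2.71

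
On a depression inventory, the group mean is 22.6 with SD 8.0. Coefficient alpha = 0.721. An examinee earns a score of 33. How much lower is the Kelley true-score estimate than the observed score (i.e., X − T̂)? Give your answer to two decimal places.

T̂ = 0.721(33) + 0.279(22.6) = 23.793 + 6.3054 = 30.0984 → 30.098
X − T̂ = 33 − 30.098 = 2.902 → 2.90

2.90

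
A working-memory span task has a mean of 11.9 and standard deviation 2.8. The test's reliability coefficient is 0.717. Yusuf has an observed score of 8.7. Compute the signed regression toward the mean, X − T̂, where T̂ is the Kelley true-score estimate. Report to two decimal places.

-0.91

T̂ = 0.717(8.7) + 0.283(11.9) = 6.2379 + 3.3677 = 9.6056 → 9.606
X − T̂ = 8.7 − 9.606 = -0.906 → -0.91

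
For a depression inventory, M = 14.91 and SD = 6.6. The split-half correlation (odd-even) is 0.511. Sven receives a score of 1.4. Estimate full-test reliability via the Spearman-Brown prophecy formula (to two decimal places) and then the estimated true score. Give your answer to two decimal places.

Spearman-Brown: ρ = 2r/(1 + r) = 2(0.511)/(1 + 0.511) = 1.0220/1.511 = 0.6764 → 0.68
T̂ = ρX + (1 − ρ)μ
  = 0.68 × 1.4 + 0.32 × 14.91
  = 0.952 + 4.7712
  = 5.723
  ≈ 5.72

5.72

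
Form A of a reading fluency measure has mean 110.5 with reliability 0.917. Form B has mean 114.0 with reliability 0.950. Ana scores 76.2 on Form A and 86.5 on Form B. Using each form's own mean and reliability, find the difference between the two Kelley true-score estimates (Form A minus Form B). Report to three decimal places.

-8.828

T̂_A = 0.917(76.2) + 0.083(110.5) = 79.04690
T̂_B = 0.950(86.5) + 0.050(114.0) = 87.87500
T̂_A − T̂_B = -8.82810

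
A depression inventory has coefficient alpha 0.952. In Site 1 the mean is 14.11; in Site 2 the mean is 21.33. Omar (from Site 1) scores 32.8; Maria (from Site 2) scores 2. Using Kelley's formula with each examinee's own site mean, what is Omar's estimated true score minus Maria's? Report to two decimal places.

28.98

T̂_Omar = 0.952(32.8) + 0.048(14.11) = 31.9029
T̂_Maria = 0.952(2) + 0.048(21.33) = 2.9278
Difference = 31.9029 − 2.9278 = 28.9750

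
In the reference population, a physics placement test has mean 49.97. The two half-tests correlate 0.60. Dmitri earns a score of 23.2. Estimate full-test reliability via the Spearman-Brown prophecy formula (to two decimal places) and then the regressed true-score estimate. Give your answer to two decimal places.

29.89

Spearman-Brown: ρ = 2r/(1 + r) = 2(0.60)/(1 + 0.60) = 1.200/1.60 = 0.7500 → 0.75
T̂ = ρX + (1 − ρ)μ
  = 0.75 × 23.2 + 0.25 × 49.97
  = 17.400 + 12.4925
  = 29.892
  ≈ 29.89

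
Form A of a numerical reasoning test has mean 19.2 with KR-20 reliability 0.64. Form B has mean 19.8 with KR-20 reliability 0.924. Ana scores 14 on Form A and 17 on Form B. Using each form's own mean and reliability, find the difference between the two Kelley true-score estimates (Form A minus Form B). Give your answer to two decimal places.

T̂_A = 0.64(14) + 0.36(19.2) = 15.8720
T̂_B = 0.924(17) + 0.076(19.8) = 17.2128
T̂_A − T̂_B = -1.3408

-1.34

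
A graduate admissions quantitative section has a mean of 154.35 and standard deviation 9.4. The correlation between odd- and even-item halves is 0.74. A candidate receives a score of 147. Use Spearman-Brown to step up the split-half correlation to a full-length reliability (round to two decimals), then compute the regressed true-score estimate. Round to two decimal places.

148.10

Spearman-Brown: ρ = 2r/(1 + r) = 2(0.74)/(1 + 0.74) = 1.480/1.74 = 0.8506 → 0.85
T̂ = ρX + (1 − ρ)μ
  = 0.85 × 147 + 0.15 × 154.35
  = 124.95 + 23.1525
  = 148.102
  ≈ 148.10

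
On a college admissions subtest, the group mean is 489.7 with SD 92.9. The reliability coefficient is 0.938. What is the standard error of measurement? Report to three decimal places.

SEM = SD · √(1 − ρ) = 92.9 × √0.062 = 92.9 × 0.2490 = 23.1319

23.132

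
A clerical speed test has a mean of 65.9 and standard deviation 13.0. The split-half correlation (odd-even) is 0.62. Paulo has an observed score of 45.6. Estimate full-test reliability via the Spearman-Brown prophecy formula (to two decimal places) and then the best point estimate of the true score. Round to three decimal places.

50.269

Spearman-Brown: ρ = 2r/(1 + r) = 2(0.62)/(1 + 0.62) = 1.240/1.62 = 0.7654 → 0.77
T̂ = ρX + (1 − ρ)μ
  = 0.77 × 45.6 + 0.23 × 65.9
  = 35.112 + 15.157
  = 50.2690
  ≈ 50.269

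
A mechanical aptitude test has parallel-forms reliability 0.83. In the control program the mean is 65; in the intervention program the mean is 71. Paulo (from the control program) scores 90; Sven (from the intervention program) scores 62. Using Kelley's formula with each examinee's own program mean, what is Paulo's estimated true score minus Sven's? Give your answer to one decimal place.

22.2

T̂_Paulo = 0.83(90) + 0.17(65) = 85.750
T̂_Sven = 0.83(62) + 0.17(71) = 63.530
Difference = 85.750 − 63.530 = 22.220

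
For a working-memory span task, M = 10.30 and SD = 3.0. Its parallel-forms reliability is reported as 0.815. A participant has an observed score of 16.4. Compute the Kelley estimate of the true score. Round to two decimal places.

15.27

Kelley's formula gives T̂ = 0.815·16.4 + 0.185·10.30 = 13.3660 + 1.90550 = 15.271.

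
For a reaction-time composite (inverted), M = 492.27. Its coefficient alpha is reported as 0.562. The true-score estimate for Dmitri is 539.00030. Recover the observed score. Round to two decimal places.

T̂ = ρX + (1 − ρ)μ  ⇒  X = (T̂ − (1 − ρ)μ) / ρ
X = (539.00030 − 0.438 × 492.27) / 0.562 = (539.00030 − 215.61426) / 0.562 = 323.38604 / 0.562 = 575.4200

575.42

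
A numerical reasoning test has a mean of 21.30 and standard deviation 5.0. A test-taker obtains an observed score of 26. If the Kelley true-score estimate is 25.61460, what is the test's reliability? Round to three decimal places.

0.918

T̂ = ρX + (1 − ρ)μ  ⇒  T̂ − μ = ρ(X − μ)
ρ = (T̂ − μ)/(X − μ) = (25.61460 − 21.30) / (26 − 21.30) = 4.31460 / 4.70 = 0.91800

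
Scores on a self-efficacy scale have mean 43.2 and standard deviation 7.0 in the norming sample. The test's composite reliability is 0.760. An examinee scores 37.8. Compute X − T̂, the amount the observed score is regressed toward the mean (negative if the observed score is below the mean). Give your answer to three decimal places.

Kelley's formula gives T̂ = 0.760·37.8 + 0.240·43.2 = 28.7280 + 10.3680 = 39.09600.
X − T̂ = 37.8 − 39.0960 = -1.2960 → -1.296

-1.296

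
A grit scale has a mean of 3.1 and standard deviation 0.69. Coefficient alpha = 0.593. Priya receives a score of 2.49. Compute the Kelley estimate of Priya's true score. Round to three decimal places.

2.738

Weight the observed score by reliability and the mean by (1 − reliability): T̂ = 0.593·2.49 + 0.407·3.1 = 1.47657 + 1.2617 = 2.7383.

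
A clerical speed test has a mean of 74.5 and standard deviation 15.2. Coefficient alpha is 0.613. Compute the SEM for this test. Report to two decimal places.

9.46

SEM = SD · √(1 − ρ) = 15.2 × √0.387 = 15.2 × 0.6221 = 9.456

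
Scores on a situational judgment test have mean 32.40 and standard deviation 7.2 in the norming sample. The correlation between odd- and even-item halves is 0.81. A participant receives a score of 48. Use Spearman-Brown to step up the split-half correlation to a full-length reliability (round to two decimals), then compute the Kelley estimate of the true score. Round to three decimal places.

Spearman-Brown: ρ = 2r/(1 + r) = 2(0.81)/(1 + 0.81) = 1.620/1.81 = 0.8950 → 0.90
Kelley's formula gives T̂ = 0.90·48 + 0.10·32.40 = 43.20 + 3.2400 = 46.4400.

46.440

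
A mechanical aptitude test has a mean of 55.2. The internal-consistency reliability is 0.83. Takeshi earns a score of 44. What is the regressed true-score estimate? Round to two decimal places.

T̂ = 0.83(44) + 0.17(55.2) = 36.52 + 9.384 = 45.904 → 45.90

45.90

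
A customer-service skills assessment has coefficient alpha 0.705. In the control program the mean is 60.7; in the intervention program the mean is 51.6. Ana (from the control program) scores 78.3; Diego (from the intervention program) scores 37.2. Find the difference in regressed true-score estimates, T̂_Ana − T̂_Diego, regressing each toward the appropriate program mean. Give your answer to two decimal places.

T̂_Ana = 0.705(78.3) + 0.295(60.7) = 73.1080
T̂_Diego = 0.705(37.2) + 0.295(51.6) = 41.4480
Difference = 73.1080 − 41.4480 = 31.6600

31.66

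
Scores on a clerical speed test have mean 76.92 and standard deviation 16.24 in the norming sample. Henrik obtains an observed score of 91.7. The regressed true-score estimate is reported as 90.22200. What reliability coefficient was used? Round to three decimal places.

0.900

T̂ = ρX + (1 − ρ)μ  ⇒  T̂ − μ = ρ(X − μ)
ρ = (T̂ − μ)/(X − μ) = (90.22200 − 76.92) / (91.7 − 76.92) = 13.30200 / 14.78 = 0.90000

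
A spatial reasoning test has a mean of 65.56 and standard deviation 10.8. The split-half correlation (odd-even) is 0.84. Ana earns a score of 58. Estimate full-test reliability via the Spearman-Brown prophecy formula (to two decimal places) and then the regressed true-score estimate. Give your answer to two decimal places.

58.68

Spearman-Brown: ρ = 2r/(1 + r) = 2(0.84)/(1 + 0.84) = 1.680/1.84 = 0.9130 → 0.91
T̂ = ρX + (1 − ρ)μ
  = 0.91 × 58 + 0.09 × 65.56
  = 52.78 + 5.9004
  = 58.680
  ≈ 58.68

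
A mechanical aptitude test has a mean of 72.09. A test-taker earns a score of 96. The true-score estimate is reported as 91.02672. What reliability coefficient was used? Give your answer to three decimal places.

T̂ = ρX + (1 − ρ)μ  ⇒  T̂ − μ = ρ(X − μ)
ρ = (T̂ − μ)/(X − μ) = (91.02672 − 72.09) / (96 − 72.09) = 18.93672 / 23.91 = 0.79200

0.792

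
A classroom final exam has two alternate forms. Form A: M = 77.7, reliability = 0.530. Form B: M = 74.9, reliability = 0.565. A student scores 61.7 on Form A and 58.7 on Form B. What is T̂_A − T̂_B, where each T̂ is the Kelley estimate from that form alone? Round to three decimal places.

3.473

T̂_A = 0.530(61.7) + 0.470(77.7) = 69.22000
T̂_B = 0.565(58.7) + 0.435(74.9) = 65.74700
T̂_A − T̂_B = 3.47300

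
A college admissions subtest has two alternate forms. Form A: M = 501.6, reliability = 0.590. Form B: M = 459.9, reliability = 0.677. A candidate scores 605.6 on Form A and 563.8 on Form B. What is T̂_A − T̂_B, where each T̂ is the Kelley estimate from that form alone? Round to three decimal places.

T̂_A = 0.590(605.6) + 0.410(501.6) = 562.96000
T̂_B = 0.677(563.8) + 0.323(459.9) = 530.24030
T̂_A − T̂_B = 32.71970

32.720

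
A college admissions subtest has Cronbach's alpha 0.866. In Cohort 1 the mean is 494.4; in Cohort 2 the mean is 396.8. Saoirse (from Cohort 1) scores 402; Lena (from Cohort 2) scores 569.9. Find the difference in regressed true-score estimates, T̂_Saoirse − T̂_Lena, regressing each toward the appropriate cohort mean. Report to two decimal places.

-132.32

T̂_Saoirse = 0.866(402) + 0.134(494.4) = 414.3816
T̂_Lena = 0.866(569.9) + 0.134(396.8) = 546.7046
Difference = 414.3816 − 546.7046 = -132.3230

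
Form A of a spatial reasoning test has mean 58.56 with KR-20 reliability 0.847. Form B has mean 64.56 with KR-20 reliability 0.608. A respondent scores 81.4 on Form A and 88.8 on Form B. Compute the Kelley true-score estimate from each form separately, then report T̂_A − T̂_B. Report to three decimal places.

T̂_A = 0.847(81.4) + 0.153(58.56) = 77.90548
T̂_B = 0.608(88.8) + 0.392(64.56) = 79.29792
T̂_A − T̂_B = -1.39244

-1.392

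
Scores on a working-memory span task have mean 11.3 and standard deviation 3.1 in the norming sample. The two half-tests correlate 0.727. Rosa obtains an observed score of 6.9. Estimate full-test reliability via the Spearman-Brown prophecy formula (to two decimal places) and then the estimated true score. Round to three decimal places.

Spearman-Brown: ρ = 2r/(1 + r) = 2(0.727)/(1 + 0.727) = 1.4540/1.727 = 0.8419 → 0.84
T̂ = ρX + (1 − ρ)μ
  = 0.84 × 6.9 + 0.16 × 11.3
  = 5.796 + 1.808
  = 7.6040
  ≈ 7.604

7.604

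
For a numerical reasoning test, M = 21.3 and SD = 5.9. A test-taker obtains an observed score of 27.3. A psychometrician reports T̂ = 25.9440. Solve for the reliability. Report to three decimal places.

T̂ = ρX + (1 − ρ)μ  ⇒  T̂ − μ = ρ(X − μ)
ρ = (T̂ − μ)/(X − μ) = (25.9440 − 21.3) / (27.3 − 21.3) = 4.6440 / 6.0 = 0.77400

0.774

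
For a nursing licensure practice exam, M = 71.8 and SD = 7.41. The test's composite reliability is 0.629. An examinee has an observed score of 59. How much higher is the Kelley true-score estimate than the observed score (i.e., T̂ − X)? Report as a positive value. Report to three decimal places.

4.749

T̂ = 0.629(59) + 0.371(71.8) = 37.111 + 26.6378 = 63.74880 → 63.7488
T̂ − X = 63.7488 − 59 = 4.7488 → 4.749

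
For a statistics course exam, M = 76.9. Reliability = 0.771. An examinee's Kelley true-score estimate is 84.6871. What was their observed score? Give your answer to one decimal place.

T̂ = ρX + (1 − ρ)μ  ⇒  X = (T̂ − (1 − ρ)μ) / ρ
X = (84.6871 − 0.229 × 76.9) / 0.771 = (84.6871 − 17.6101) / 0.771 = 67.0770 / 0.771 = 87.000

87.0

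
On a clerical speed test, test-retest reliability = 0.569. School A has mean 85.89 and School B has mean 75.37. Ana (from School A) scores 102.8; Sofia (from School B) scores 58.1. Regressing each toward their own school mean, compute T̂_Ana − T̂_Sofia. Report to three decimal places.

T̂_Ana = 0.569(102.8) + 0.431(85.89) = 95.51179
T̂_Sofia = 0.569(58.1) + 0.431(75.37) = 65.54337
Difference = 95.51179 − 65.54337 = 29.96842

29.968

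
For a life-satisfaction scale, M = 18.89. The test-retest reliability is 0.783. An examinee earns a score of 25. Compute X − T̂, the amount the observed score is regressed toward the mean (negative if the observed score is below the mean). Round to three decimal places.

T̂ = 0.783(25) + 0.217(18.89) = 19.575 + 4.09913 = 23.67413 → 23.6741
X − T̂ = 25 − 23.6741 = 1.3259 → 1.326

1.326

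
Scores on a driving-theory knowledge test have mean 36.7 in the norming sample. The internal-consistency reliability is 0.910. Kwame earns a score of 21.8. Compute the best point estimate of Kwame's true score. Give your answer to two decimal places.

Kelley's formula gives T̂ = 0.910·21.8 + 0.090·36.7 = 19.8380 + 3.3030 = 23.141.

23.14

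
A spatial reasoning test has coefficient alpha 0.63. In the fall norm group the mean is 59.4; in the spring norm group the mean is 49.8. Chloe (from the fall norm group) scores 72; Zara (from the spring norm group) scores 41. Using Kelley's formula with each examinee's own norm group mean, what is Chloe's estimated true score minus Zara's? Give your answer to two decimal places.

T̂_Chloe = 0.63(72) + 0.37(59.4) = 67.3380
T̂_Zara = 0.63(41) + 0.37(49.8) = 44.2560
Difference = 67.3380 − 44.2560 = 23.0820

23.08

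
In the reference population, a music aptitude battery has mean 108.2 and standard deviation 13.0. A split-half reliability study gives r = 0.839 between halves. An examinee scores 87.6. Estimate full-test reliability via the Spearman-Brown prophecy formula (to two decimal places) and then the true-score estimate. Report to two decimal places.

Spearman-Brown: ρ = 2r/(1 + r) = 2(0.839)/(1 + 0.839) = 1.6780/1.839 = 0.9125 → 0.91
Weight the observed score by reliability and the mean by (1 − reliability): T̂ = 0.91·87.6 + 0.09·108.2 = 79.716 + 9.738 = 89.454.

89.45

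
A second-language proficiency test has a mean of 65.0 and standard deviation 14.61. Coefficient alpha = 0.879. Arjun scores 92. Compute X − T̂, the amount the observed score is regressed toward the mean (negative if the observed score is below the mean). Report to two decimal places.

3.27

T̂ = ρX + (1 − ρ)μ
  = 0.879 × 92 + 0.121 × 65.0
  = 80.868 + 7.8650
  = 88.7330
  ≈ 88.733
X − T̂ = 92 − 88.733 = 3.267 → 3.27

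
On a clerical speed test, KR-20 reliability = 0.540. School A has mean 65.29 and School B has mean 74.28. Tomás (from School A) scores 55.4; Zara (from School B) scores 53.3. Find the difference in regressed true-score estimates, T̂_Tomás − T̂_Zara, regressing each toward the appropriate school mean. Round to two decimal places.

-3.00

T̂_Tomás = 0.540(55.4) + 0.460(65.29) = 59.9494
T̂_Zara = 0.540(53.3) + 0.460(74.28) = 62.9508
Difference = 59.9494 − 62.9508 = -3.0014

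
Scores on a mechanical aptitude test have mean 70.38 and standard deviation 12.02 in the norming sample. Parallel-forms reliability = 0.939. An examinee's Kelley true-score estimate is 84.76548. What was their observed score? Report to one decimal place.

85.7

T̂ = ρX + (1 − ρ)μ  ⇒  X = (T̂ − (1 − ρ)μ) / ρ
X = (84.76548 − 0.061 × 70.38) / 0.939 = (84.76548 − 4.29318) / 0.939 = 80.47230 / 0.939 = 85.700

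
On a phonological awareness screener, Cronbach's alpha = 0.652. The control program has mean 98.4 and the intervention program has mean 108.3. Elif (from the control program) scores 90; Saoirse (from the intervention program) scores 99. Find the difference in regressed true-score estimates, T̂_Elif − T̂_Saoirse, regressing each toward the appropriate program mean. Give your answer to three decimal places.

T̂_Elif = 0.652(90) + 0.348(98.4) = 92.92320
T̂_Saoirse = 0.652(99) + 0.348(108.3) = 102.23640
Difference = 92.92320 − 102.23640 = -9.31320

-9.313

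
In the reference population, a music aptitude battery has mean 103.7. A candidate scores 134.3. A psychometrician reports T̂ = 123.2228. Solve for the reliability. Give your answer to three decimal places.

T̂ = ρX + (1 − ρ)μ  ⇒  T̂ − μ = ρ(X − μ)
ρ = (T̂ − μ)/(X − μ) = (123.2228 − 103.7) / (134.3 − 103.7) = 19.5228 / 30.6 = 0.63800

0.638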